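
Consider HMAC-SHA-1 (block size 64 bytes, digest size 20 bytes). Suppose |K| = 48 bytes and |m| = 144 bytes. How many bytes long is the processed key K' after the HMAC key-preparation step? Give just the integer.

Key is 48 ≤ 64 bytes, zero-padded: |K'| = 64.

64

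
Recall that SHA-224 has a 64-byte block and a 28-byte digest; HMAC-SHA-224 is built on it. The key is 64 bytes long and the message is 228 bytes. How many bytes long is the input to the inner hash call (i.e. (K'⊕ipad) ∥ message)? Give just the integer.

292

Key is 64 ≤ 64 bytes, zero-padded: |K'| = 64.
Inner input = (K'⊕ipad) ∥ m → 64 + 228 = 292 bytes.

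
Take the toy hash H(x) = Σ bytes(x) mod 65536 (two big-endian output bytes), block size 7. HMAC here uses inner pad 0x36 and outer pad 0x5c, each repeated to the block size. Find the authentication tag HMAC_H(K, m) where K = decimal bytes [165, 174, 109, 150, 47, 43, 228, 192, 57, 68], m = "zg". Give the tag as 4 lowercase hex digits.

Key decimal bytes [165, 174, 109, 150, 47, 43, 228, 192, 57, 68] = a5 ae 6d 96 2f 2b e4 c0 39 44 is 10 bytes > B = 7, so hash it first: H(key) = 04 d1, then zero-pad to 7 bytes: K' = 04 d1 00 00 00 00 00.
K' ⊕ ipad = 32 e7 36 36 36 36 36.  K' ⊕ opad = 58 8d 5c 5c 5c 5c 5c.
Inner input = (K'⊕ipad) ∥ m = 32 e7 36 36 36 36 36 ∥ 7a 67.
Inner hash: sum = 50+231+54+54+54+54+54+122+103 = 776 → 03 08.
Outer input = (K'⊕opad) ∥ inner = 58 8d 5c 5c 5c 5c 5c ∥ 03 08.
Outer hash (tag): sum = 88+141+92+92+92+92+92+3+8 = 700 → 02 bc.

02bc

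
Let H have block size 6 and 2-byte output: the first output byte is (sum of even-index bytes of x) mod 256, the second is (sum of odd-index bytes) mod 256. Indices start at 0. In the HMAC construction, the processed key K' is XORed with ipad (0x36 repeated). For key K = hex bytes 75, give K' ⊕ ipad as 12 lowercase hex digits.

433636363636

Key hex bytes 75 is 1 byte ≤ B = 6; zero-pad to 6 bytes: K' = 75 00 00 00 00 00.
XOR each byte with 0x36: 75⊕36=43, 00⊕36=36, 00⊕36=36, 00⊕36=36, 00⊕36=36, 00⊕36=36.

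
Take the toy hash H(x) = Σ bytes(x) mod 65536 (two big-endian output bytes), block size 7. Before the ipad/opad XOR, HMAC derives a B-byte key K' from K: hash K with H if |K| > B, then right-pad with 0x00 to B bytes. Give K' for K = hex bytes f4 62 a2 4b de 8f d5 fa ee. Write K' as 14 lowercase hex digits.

066d0000000000

|K| = 9 > B = 7, so first hash the key.
H(K): sum = 244+98+162+75+222+143+213+250+238 = 1645 → 06 6d.
Zero-pad H(K) = 06 6d to 7 bytes: K' = 06 6d 00 00 00 00 00.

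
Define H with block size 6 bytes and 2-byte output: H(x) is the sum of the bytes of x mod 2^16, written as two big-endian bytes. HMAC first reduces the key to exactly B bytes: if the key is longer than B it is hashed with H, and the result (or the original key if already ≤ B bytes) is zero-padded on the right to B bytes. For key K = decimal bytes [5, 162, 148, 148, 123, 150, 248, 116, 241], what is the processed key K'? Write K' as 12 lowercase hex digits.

053d00000000

|K| = 9 > B = 6, so first hash the key.
H(K): sum = 5+162+148+148+123+150+248+116+241 = 1341 → 05 3d.
Zero-pad H(K) = 05 3d to 6 bytes: K' = 05 3d 00 00 00 00.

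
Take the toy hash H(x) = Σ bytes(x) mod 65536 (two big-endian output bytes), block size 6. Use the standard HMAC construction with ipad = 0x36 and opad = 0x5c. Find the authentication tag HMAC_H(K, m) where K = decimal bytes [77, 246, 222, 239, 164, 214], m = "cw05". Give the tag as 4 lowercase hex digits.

Key decimal bytes [77, 246, 222, 239, 164, 214] = 4d f6 de ef a4 d6 is exactly B = 6 bytes: K' = 4d f6 de ef a4 d6.
K' ⊕ ipad = 7b c0 e8 d9 92 e0.  K' ⊕ opad = 11 aa 82 b3 f8 8a.
Inner input = (K'⊕ipad) ∥ m = 7b c0 e8 d9 92 e0 ∥ 63 77 30 35.
Inner hash: sum = 123+192+232+217+146+224+99+119+48+53 = 1453 → 05 ad.
Outer input = (K'⊕opad) ∥ inner = 11 aa 82 b3 f8 8a ∥ 05 ad.
Outer hash (tag): sum = 17+170+130+179+248+138+5+173 = 1060 → 04 24.

0424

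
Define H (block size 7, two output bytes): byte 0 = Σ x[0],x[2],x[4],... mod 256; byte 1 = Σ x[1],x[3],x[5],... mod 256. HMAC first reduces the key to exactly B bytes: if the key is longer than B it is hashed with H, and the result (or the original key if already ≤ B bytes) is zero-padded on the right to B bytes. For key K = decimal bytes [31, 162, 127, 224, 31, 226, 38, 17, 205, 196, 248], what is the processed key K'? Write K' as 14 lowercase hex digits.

|K| = 11 > B = 7, so first hash the key.
H(K): even-index sum = 680 mod 256 = 168; odd-index sum = 825 mod 256 = 57 → a8 39.
Zero-pad H(K) = a8 39 to 7 bytes: K' = a8 39 00 00 00 00 00.

a8390000000000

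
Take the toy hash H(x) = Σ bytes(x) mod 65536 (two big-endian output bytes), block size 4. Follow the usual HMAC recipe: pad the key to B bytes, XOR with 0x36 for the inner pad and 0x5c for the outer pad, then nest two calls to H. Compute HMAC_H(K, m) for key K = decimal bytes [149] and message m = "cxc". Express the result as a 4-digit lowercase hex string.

Key decimal bytes [149] = 95 is 1 byte ≤ B = 4; zero-pad to 4 bytes: K' = 95 00 00 00.
K' ⊕ ipad = a3 36 36 36.  K' ⊕ opad = c9 5c 5c 5c.
Inner input = (K'⊕ipad) ∥ m = a3 36 36 36 ∥ 63 78 63.
Inner hash: sum = 163+54+54+54+99+120+99 = 643 → 02 83.
Outer input = (K'⊕opad) ∥ inner = c9 5c 5c 5c ∥ 02 83.
Outer hash (tag): sum = 201+92+92+92+2+131 = 610 → 02 62.

0262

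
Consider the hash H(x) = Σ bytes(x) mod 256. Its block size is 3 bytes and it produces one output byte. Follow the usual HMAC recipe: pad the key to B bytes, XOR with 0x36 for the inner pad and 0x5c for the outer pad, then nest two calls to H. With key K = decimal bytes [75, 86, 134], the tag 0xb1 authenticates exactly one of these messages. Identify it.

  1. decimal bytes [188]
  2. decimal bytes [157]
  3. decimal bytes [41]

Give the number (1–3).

Key decimal bytes [75, 86, 134] = 4b 56 86 is exactly B = 3 bytes: K' = 4b 56 86.
K' ⊕ ipad = 7d 60 b0; K' ⊕ opad = 17 0a da.
m1: inner = H(7d 60 b0 bc) = 49; tag = H(17 0a da 49) = 44
m2: inner = H(7d 60 b0 9d) = 2a; tag = H(17 0a da 2a) = 25
m3: inner = H(7d 60 b0 29) = b6; tag = H(17 0a da b6) = b1 ← matches

3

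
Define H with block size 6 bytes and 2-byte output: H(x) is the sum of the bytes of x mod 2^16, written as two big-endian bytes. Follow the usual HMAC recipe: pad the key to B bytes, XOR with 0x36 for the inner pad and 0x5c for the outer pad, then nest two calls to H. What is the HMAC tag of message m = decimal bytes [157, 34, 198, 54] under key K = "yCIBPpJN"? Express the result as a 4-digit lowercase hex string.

0304

Key "yCIBPpJN" = 79 43 49 42 50 70 4a 4e is 8 bytes > B = 6, so hash it first: H(key) = 02 9f, then zero-pad to 6 bytes: K' = 02 9f 00 00 00 00.
K' ⊕ ipad = 34 a9 36 36 36 36.  K' ⊕ opad = 5e c3 5c 5c 5c 5c.
Inner input = (K'⊕ipad) ∥ m = 34 a9 36 36 36 36 ∥ 9d 22 c6 36.
Inner hash: sum = 52+169+54+54+54+54+157+34+198+54 = 880 → 03 70.
Outer input = (K'⊕opad) ∥ inner = 5e c3 5c 5c 5c 5c ∥ 03 70.
Outer hash (tag): sum = 94+195+92+92+92+92+3+112 = 772 → 03 04.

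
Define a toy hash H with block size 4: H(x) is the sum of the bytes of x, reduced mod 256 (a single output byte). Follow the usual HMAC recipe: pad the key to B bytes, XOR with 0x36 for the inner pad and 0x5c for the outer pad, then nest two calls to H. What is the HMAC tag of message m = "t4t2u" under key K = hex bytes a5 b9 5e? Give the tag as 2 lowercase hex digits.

bf

Key hex bytes a5 b9 5e is 3 bytes ≤ B = 4; zero-pad to 4 bytes: K' = a5 b9 5e 00.
K' ⊕ ipad = 93 8f 68 36.  K' ⊕ opad = f9 e5 02 5c.
Inner input = (K'⊕ipad) ∥ m = 93 8f 68 36 ∥ 74 34 74 32 75.
Inner hash: sum = 147+143+104+54+116+52+116+50+117 = 899; mod 256 = 131 → 83.
Outer input = (K'⊕opad) ∥ inner = f9 e5 02 5c ∥ 83.
Outer hash (tag): sum = 249+229+2+92+131 = 703; mod 256 = 191 → bf.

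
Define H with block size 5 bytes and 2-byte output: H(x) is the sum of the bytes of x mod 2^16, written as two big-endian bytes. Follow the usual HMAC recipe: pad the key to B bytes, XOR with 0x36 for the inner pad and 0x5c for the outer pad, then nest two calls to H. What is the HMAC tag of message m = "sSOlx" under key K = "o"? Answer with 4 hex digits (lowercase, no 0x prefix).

01d0

Key "o" = 6f is 1 byte ≤ B = 5; zero-pad to 5 bytes: K' = 6f 00 00 00 00.
K' ⊕ ipad = 59 36 36 36 36.  K' ⊕ opad = 33 5c 5c 5c 5c.
Inner input = (K'⊕ipad) ∥ m = 59 36 36 36 36 ∥ 73 53 4f 6c 78.
Inner hash: sum = 89+54+54+54+54+115+83+79+108+120 = 810 → 03 2a.
Outer input = (K'⊕opad) ∥ inner = 33 5c 5c 5c 5c ∥ 03 2a.
Outer hash (tag): sum = 51+92+92+92+92+3+42 = 464 → 01 d0.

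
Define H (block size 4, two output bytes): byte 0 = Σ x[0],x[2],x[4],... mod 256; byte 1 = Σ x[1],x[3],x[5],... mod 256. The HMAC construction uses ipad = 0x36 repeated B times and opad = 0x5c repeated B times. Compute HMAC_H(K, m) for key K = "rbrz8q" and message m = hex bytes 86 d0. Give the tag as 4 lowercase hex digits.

Key "rbrz8q" = 72 62 72 7a 38 71 is 6 bytes > B = 4, so hash it first: H(key) = 1c 4d, then zero-pad to 4 bytes: K' = 1c 4d 00 00.
K' ⊕ ipad = 2a 7b 36 36.  K' ⊕ opad = 40 11 5c 5c.
Inner input = (K'⊕ipad) ∥ m = 2a 7b 36 36 ∥ 86 d0.
Inner hash: even-index sum = 230 mod 256 = 230; odd-index sum = 385 mod 256 = 129 → e6 81.
Outer input = (K'⊕opad) ∥ inner = 40 11 5c 5c ∥ e6 81.
Outer hash (tag): even-index sum = 386 mod 256 = 130; odd-index sum = 238 mod 256 = 238 → 82 ee.

82ee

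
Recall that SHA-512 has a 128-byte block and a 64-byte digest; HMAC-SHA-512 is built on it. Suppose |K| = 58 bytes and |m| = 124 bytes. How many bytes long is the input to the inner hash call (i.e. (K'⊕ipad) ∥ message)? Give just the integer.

Key is 58 ≤ 128 bytes, zero-padded: |K'| = 128.
Inner input = (K'⊕ipad) ∥ m → 128 + 124 = 252 bytes.

252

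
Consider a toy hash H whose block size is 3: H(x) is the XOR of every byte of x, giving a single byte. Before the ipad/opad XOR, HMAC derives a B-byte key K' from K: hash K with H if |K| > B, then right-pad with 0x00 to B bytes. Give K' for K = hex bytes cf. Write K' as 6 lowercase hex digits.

Key hex bytes cf is 1 byte ≤ B = 3; zero-pad to 3 bytes: K' = cf 00 00.

cf0000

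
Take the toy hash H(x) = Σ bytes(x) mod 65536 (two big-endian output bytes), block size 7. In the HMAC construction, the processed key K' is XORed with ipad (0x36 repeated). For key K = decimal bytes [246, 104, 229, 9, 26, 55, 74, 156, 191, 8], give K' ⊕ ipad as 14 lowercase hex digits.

327c3636363636

Key decimal bytes [246, 104, 229, 9, 26, 55, 74, 156, 191, 8] = f6 68 e5 09 1a 37 4a 9c bf 08 is 10 bytes > B = 7, so hash it first: H(key) = 04 4a, then zero-pad to 7 bytes: K' = 04 4a 00 00 00 00 00.
XOR each byte with 0x36: 04⊕36=32, 4a⊕36=7c, 00⊕36=36, 00⊕36=36, 00⊕36=36, 00⊕36=36, 00⊕36=36.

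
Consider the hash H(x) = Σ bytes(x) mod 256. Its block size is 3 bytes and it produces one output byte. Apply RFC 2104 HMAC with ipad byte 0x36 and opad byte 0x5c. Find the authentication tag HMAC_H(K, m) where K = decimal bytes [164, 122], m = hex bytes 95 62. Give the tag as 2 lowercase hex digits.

Key decimal bytes [164, 122] = a4 7a is 2 bytes ≤ B = 3; zero-pad to 3 bytes: K' = a4 7a 00.
K' ⊕ ipad = 92 4c 36.  K' ⊕ opad = f8 26 5c.
Inner input = (K'⊕ipad) ∥ m = 92 4c 36 ∥ 95 62.
Inner hash: sum = 146+76+54+149+98 = 523; mod 256 = 11 → 0b.
Outer input = (K'⊕opad) ∥ inner = f8 26 5c ∥ 0b.
Outer hash (tag): sum = 248+38+92+11 = 389; mod 256 = 133 → 85.

85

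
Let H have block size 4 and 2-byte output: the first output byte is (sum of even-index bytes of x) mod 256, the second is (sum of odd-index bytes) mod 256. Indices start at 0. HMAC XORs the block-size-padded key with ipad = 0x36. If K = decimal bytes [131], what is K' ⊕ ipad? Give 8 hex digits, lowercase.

Key decimal bytes [131] = 83 is 1 byte ≤ B = 4; zero-pad to 4 bytes: K' = 83 00 00 00.
XOR each byte with 0x36: 83⊕36=b5, 00⊕36=36, 00⊕36=36, 00⊕36=36.

b5363636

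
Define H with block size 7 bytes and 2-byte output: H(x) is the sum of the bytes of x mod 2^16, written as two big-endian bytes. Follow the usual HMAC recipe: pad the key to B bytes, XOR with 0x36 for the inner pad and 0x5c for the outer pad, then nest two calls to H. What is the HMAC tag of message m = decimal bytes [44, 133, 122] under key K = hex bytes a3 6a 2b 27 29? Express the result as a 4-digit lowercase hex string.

Key hex bytes a3 6a 2b 27 29 is 5 bytes ≤ B = 7; zero-pad to 7 bytes: K' = a3 6a 2b 27 29 00 00.
K' ⊕ ipad = 95 5c 1d 11 1f 36 36.  K' ⊕ opad = ff 36 77 7b 75 5c 5c.
Inner input = (K'⊕ipad) ∥ m = 95 5c 1d 11 1f 36 36 ∥ 2c 85 7a.
Inner hash: sum = 149+92+29+17+31+54+54+44+133+122 = 725 → 02 d5.
Outer input = (K'⊕opad) ∥ inner = ff 36 77 7b 75 5c 5c ∥ 02 d5.
Outer hash (tag): sum = 255+54+119+123+117+92+92+2+213 = 1067 → 04 2b.

042b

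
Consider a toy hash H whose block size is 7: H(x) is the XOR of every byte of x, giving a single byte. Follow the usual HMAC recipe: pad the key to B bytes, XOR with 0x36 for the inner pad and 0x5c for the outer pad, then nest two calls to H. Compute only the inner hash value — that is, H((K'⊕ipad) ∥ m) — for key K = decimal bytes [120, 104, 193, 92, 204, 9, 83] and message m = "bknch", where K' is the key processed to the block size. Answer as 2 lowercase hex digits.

41

Key decimal bytes [120, 104, 193, 92, 204, 9, 83] = 78 68 c1 5c cc 09 53 is exactly B = 7 bytes: K' = 78 68 c1 5c cc 09 53.
K' ⊕ ipad = 4e 5e f7 6a fa 3f 65.
Inner input = 4e 5e f7 6a fa 3f 65 ∥ 62 6b 6e 63 68.
Inner hash: XOR 4e⊕5e⊕f7⊕6a⊕fa⊕3f⊕65⊕62⊕6b⊕6e⊕63⊕68 = 41.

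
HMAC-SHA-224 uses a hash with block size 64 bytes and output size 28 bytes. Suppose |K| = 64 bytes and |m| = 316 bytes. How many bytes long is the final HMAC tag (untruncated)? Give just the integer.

The tag is one SHA-224 digest: 28 bytes.

28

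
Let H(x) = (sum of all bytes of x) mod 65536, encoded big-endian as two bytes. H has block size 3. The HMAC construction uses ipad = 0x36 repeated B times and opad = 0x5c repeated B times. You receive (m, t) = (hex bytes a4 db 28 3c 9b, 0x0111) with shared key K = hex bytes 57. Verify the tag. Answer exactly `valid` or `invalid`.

Key hex bytes 57 is 1 byte ≤ B = 3; zero-pad to 3 bytes: K' = 57 00 00.
K' ⊕ ipad = 61 36 36; K' ⊕ opad = 0b 5c 5c.
Inner hash: sum = 97+54+54+164+219+40+60+155 = 843 → 03 4b.
Outer hash (recomputed tag): sum = 11+92+92+3+75 = 273 → 01 11.
Recomputed tag = 0111; claimed = 0111 → match.

valid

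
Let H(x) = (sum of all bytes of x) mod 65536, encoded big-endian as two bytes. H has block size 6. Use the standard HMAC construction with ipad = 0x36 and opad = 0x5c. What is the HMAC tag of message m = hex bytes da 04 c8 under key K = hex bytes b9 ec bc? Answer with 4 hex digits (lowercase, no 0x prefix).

Key hex bytes b9 ec bc is 3 bytes ≤ B = 6; zero-pad to 6 bytes: K' = b9 ec bc 00 00 00.
K' ⊕ ipad = 8f da 8a 36 36 36.  K' ⊕ opad = e5 b0 e0 5c 5c 5c.
Inner input = (K'⊕ipad) ∥ m = 8f da 8a 36 36 36 ∥ da 04 c8.
Inner hash: sum = 143+218+138+54+54+54+218+4+200 = 1083 → 04 3b.
Outer input = (K'⊕opad) ∥ inner = e5 b0 e0 5c 5c 5c ∥ 04 3b.
Outer hash (tag): sum = 229+176+224+92+92+92+4+59 = 968 → 03 c8.

03c8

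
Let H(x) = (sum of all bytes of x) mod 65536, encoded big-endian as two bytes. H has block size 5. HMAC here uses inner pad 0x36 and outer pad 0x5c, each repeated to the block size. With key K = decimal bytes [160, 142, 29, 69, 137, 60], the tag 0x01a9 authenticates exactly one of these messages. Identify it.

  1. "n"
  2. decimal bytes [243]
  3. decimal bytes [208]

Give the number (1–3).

Key decimal bytes [160, 142, 29, 69, 137, 60] = a0 8e 1d 45 89 3c is 6 bytes > B = 5, so hash it first: H(key) = 02 55, then zero-pad to 5 bytes: K' = 02 55 00 00 00.
K' ⊕ ipad = 34 63 36 36 36; K' ⊕ opad = 5e 09 5c 5c 5c.
m1: inner = H(34 63 36 36 36 6e) = 01 a7; tag = H(5e 09 5c 5c 5c 01 a7) = 0223
m2: inner = H(34 63 36 36 36 f3) = 02 2c; tag = H(5e 09 5c 5c 5c 02 2c) = 01a9 ← matches
m3: inner = H(34 63 36 36 36 d0) = 02 09; tag = H(5e 09 5c 5c 5c 02 09) = 0186

2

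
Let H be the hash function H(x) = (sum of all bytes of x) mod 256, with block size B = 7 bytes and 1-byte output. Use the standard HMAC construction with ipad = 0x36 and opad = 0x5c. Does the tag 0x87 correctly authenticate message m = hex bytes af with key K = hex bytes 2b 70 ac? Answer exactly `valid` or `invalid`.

valid

Key hex bytes 2b 70 ac is 3 bytes ≤ B = 7; zero-pad to 7 bytes: K' = 2b 70 ac 00 00 00 00.
K' ⊕ ipad = 1d 46 9a 36 36 36 36; K' ⊕ opad = 77 2c f0 5c 5c 5c 5c.
Inner hash: sum = 29+70+154+54+54+54+54+175 = 644; mod 256 = 132 → 84.
Outer hash (recomputed tag): sum = 119+44+240+92+92+92+92+132 = 903; mod 256 = 135 → 87.
Recomputed tag = 87; claimed = 87 → match.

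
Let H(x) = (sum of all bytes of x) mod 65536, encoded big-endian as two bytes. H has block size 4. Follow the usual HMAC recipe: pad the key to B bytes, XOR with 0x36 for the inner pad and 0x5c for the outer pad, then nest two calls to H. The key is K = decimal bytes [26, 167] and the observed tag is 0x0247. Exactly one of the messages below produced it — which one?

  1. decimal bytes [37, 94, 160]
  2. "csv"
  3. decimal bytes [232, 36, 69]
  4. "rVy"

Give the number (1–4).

1

Key decimal bytes [26, 167] = 1a a7 is 2 bytes ≤ B = 4; zero-pad to 4 bytes: K' = 1a a7 00 00.
K' ⊕ ipad = 2c 91 36 36; K' ⊕ opad = 46 fb 5c 5c.
m1: inner = H(2c 91 36 36 25 5e a0) = 02 4c; tag = H(46 fb 5c 5c 02 4c) = 0247 ← matches
m2: inner = H(2c 91 36 36 63 73 76) = 02 75; tag = H(46 fb 5c 5c 02 75) = 0270
m3: inner = H(2c 91 36 36 e8 24 45) = 02 7a; tag = H(46 fb 5c 5c 02 7a) = 0275
m4: inner = H(2c 91 36 36 72 56 79) = 02 6a; tag = H(46 fb 5c 5c 02 6a) = 0265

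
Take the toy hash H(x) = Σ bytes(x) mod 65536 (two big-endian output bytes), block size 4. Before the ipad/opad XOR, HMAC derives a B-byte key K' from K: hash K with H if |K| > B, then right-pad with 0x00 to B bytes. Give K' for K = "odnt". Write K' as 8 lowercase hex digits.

Key "odnt" = 6f 64 6e 74 is exactly B = 4 bytes: K' = 6f 64 6e 74.

6f646e74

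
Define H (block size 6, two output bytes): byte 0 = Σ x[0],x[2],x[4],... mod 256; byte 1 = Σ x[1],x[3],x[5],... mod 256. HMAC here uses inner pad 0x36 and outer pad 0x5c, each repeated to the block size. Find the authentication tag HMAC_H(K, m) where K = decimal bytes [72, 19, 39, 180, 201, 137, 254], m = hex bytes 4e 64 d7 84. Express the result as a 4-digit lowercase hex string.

b37e

Key decimal bytes [72, 19, 39, 180, 201, 137, 254] = 48 13 27 b4 c9 89 fe is 7 bytes > B = 6, so hash it first: H(key) = 36 50, then zero-pad to 6 bytes: K' = 36 50 00 00 00 00.
K' ⊕ ipad = 00 66 36 36 36 36.  K' ⊕ opad = 6a 0c 5c 5c 5c 5c.
Inner input = (K'⊕ipad) ∥ m = 00 66 36 36 36 36 ∥ 4e 64 d7 84.
Inner hash: even-index sum = 401 mod 256 = 145; odd-index sum = 442 mod 256 = 186 → 91 ba.
Outer input = (K'⊕opad) ∥ inner = 6a 0c 5c 5c 5c 5c ∥ 91 ba.
Outer hash (tag): even-index sum = 435 mod 256 = 179; odd-index sum = 382 mod 256 = 126 → b3 7e.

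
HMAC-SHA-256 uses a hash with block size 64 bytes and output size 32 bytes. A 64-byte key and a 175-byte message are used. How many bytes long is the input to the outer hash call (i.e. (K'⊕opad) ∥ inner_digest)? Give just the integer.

Key is 64 ≤ 64 bytes, zero-padded: |K'| = 64.
Outer input = (K'⊕opad) ∥ H(inner) → 64 + 32 = 96 bytes.

96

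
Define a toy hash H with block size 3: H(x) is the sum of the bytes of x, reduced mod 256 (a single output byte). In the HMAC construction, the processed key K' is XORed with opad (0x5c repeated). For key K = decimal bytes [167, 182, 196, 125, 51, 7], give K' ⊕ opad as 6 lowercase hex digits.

845c5c

Key decimal bytes [167, 182, 196, 125, 51, 7] = a7 b6 c4 7d 33 07 is 6 bytes > B = 3, so hash it first: H(key) = d8, then zero-pad to 3 bytes: K' = d8 00 00.
XOR each byte with 0x5c: d8⊕5c=84, 00⊕5c=5c, 00⊕5c=5c.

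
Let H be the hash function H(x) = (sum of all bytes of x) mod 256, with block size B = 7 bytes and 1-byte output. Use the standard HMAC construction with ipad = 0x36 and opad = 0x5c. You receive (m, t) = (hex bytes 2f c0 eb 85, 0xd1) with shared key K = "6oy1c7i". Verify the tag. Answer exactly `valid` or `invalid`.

valid

Key "6oy1c7i" = 36 6f 79 31 63 37 69 is exactly B = 7 bytes: K' = 36 6f 79 31 63 37 69.
K' ⊕ ipad = 00 59 4f 07 55 01 5f; K' ⊕ opad = 6a 33 25 6d 3f 6b 35.
Inner hash: sum = 0+89+79+7+85+1+95+47+192+235+133 = 963; mod 256 = 195 → c3.
Outer hash (recomputed tag): sum = 106+51+37+109+63+107+53+195 = 721; mod 256 = 209 → d1.
Recomputed tag = d1; claimed = d1 → match.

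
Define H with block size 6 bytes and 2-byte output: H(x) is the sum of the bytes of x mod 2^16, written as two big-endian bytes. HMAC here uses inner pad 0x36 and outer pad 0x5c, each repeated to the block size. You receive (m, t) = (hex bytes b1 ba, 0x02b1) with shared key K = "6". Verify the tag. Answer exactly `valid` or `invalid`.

valid

Key "6" = 36 is 1 byte ≤ B = 6; zero-pad to 6 bytes: K' = 36 00 00 00 00 00.
K' ⊕ ipad = 00 36 36 36 36 36; K' ⊕ opad = 6a 5c 5c 5c 5c 5c.
Inner hash: sum = 0+54+54+54+54+54+177+186 = 633 → 02 79.
Outer hash (recomputed tag): sum = 106+92+92+92+92+92+2+121 = 689 → 02 b1.
Recomputed tag = 02b1; claimed = 02b1 → match.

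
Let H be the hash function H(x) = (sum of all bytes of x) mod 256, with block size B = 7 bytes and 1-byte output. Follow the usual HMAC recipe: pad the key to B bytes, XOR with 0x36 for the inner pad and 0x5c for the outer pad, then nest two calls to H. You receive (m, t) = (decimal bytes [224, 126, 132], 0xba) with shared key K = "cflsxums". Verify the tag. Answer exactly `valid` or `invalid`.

Key "cflsxums" = 63 66 6c 73 78 75 6d 73 is 8 bytes > B = 7, so hash it first: H(key) = 75, then zero-pad to 7 bytes: K' = 75 00 00 00 00 00 00.
K' ⊕ ipad = 43 36 36 36 36 36 36; K' ⊕ opad = 29 5c 5c 5c 5c 5c 5c.
Inner hash: sum = 67+54+54+54+54+54+54+224+126+132 = 873; mod 256 = 105 → 69.
Outer hash (recomputed tag): sum = 41+92+92+92+92+92+92+105 = 698; mod 256 = 186 → ba.
Recomputed tag = ba; claimed = ba → match.

valid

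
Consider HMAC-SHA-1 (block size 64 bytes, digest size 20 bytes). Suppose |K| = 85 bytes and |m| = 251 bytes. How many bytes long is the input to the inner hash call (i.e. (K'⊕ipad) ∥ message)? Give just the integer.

315

Key is 85 > 64 bytes, so it is hashed to 20 bytes then zero-padded to 64: |K'| = 64.
Inner input = (K'⊕ipad) ∥ m → 64 + 251 = 315 bytes.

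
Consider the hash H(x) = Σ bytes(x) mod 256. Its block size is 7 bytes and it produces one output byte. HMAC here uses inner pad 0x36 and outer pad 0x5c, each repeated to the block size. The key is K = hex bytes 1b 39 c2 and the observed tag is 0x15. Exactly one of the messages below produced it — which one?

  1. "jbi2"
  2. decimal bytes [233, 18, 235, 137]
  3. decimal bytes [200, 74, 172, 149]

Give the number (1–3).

3

Key hex bytes 1b 39 c2 is 3 bytes ≤ B = 7; zero-pad to 7 bytes: K' = 1b 39 c2 00 00 00 00.
K' ⊕ ipad = 2d 0f f4 36 36 36 36; K' ⊕ opad = 47 65 9e 5c 5c 5c 5c.
m1: inner = H(2d 0f f4 36 36 36 36 6a 62 69 32) = 6f; tag = H(47 65 9e 5c 5c 5c 5c 6f) = 29
m2: inner = H(2d 0f f4 36 36 36 36 e9 12 eb 89) = 77; tag = H(47 65 9e 5c 5c 5c 5c 77) = 31
m3: inner = H(2d 0f f4 36 36 36 36 c8 4a ac 95) = 5b; tag = H(47 65 9e 5c 5c 5c 5c 5b) = 15 ← matches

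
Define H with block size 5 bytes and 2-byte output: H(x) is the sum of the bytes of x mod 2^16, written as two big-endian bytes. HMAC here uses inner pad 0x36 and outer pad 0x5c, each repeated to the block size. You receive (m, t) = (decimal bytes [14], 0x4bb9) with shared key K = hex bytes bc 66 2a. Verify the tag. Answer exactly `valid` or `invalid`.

invalid

Key hex bytes bc 66 2a is 3 bytes ≤ B = 5; zero-pad to 5 bytes: K' = bc 66 2a 00 00.
K' ⊕ ipad = 8a 50 1c 36 36; K' ⊕ opad = e0 3a 76 5c 5c.
Inner hash: sum = 138+80+28+54+54+14 = 368 → 01 70.
Outer hash (recomputed tag): sum = 224+58+118+92+92+1+112 = 697 → 02 b9.
Recomputed tag = 02b9; claimed = 4bb9 → mismatch.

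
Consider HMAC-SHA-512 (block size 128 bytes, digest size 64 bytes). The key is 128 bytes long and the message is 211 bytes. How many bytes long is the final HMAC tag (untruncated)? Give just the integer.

64

The tag is one SHA-512 digest: 64 bytes.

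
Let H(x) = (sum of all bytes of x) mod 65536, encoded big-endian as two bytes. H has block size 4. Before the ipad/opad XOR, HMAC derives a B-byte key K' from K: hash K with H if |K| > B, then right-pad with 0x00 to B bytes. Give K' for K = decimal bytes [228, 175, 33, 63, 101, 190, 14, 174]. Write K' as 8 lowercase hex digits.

|K| = 8 > B = 4, so first hash the key.
H(K): sum = 228+175+33+63+101+190+14+174 = 978 → 03 d2.
Zero-pad H(K) = 03 d2 to 4 bytes: K' = 03 d2 00 00.

03d20000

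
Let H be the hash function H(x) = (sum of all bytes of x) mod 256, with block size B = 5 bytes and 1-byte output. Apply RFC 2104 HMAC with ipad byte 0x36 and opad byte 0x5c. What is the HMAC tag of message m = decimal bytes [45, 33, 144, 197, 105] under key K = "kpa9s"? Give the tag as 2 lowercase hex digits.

Key "kpa9s" = 6b 70 61 39 73 is exactly B = 5 bytes: K' = 6b 70 61 39 73.
K' ⊕ ipad = 5d 46 57 0f 45.  K' ⊕ opad = 37 2c 3d 65 2f.
Inner input = (K'⊕ipad) ∥ m = 5d 46 57 0f 45 ∥ 2d 21 90 c5 69.
Inner hash: sum = 93+70+87+15+69+45+33+144+197+105 = 858; mod 256 = 90 → 5a.
Outer input = (K'⊕opad) ∥ inner = 37 2c 3d 65 2f ∥ 5a.
Outer hash (tag): sum = 55+44+61+101+47+90 = 398; mod 256 = 142 → 8e.

8e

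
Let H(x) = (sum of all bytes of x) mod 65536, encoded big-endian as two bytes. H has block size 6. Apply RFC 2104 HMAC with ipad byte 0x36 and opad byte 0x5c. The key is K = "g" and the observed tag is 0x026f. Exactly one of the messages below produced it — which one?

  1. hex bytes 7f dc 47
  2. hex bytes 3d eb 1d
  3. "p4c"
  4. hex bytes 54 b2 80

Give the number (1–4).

3

Key "g" = 67 is 1 byte ≤ B = 6; zero-pad to 6 bytes: K' = 67 00 00 00 00 00.
K' ⊕ ipad = 51 36 36 36 36 36; K' ⊕ opad = 3b 5c 5c 5c 5c 5c.
m1: inner = H(51 36 36 36 36 36 7f dc 47) = 03 01; tag = H(3b 5c 5c 5c 5c 5c 03 01) = 020b
m2: inner = H(51 36 36 36 36 36 3d eb 1d) = 02 a4; tag = H(3b 5c 5c 5c 5c 5c 02 a4) = 02ad
m3: inner = H(51 36 36 36 36 36 70 34 63) = 02 66; tag = H(3b 5c 5c 5c 5c 5c 02 66) = 026f ← matches
m4: inner = H(51 36 36 36 36 36 54 b2 80) = 02 e5; tag = H(3b 5c 5c 5c 5c 5c 02 e5) = 02ee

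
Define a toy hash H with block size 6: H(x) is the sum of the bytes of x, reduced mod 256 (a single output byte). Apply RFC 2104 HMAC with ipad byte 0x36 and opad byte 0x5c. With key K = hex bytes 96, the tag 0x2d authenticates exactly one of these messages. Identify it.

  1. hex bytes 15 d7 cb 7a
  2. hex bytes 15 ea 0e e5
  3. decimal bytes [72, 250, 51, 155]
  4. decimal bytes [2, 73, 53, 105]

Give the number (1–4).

Key hex bytes 96 is 1 byte ≤ B = 6; zero-pad to 6 bytes: K' = 96 00 00 00 00 00.
K' ⊕ ipad = a0 36 36 36 36 36; K' ⊕ opad = ca 5c 5c 5c 5c 5c.
m1: inner = H(a0 36 36 36 36 36 15 d7 cb 7a) = df; tag = H(ca 5c 5c 5c 5c 5c df) = 75
m2: inner = H(a0 36 36 36 36 36 15 ea 0e e5) = a0; tag = H(ca 5c 5c 5c 5c 5c a0) = 36
m3: inner = H(a0 36 36 36 36 36 48 fa 33 9b) = be; tag = H(ca 5c 5c 5c 5c 5c be) = 54
m4: inner = H(a0 36 36 36 36 36 02 49 35 69) = 97; tag = H(ca 5c 5c 5c 5c 5c 97) = 2d ← matches

4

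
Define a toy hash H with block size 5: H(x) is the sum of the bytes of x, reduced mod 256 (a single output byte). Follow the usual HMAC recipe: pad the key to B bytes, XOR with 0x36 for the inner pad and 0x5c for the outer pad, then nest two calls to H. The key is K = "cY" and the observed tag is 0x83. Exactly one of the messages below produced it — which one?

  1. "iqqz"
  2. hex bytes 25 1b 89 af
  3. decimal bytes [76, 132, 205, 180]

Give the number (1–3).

1

Key "cY" = 63 59 is 2 bytes ≤ B = 5; zero-pad to 5 bytes: K' = 63 59 00 00 00.
K' ⊕ ipad = 55 6f 36 36 36; K' ⊕ opad = 3f 05 5c 5c 5c.
m1: inner = H(55 6f 36 36 36 69 71 71 7a) = 2b; tag = H(3f 05 5c 5c 5c 2b) = 83 ← matches
m2: inner = H(55 6f 36 36 36 25 1b 89 af) = de; tag = H(3f 05 5c 5c 5c de) = 36
m3: inner = H(55 6f 36 36 36 4c 84 cd b4) = b7; tag = H(3f 05 5c 5c 5c b7) = 0f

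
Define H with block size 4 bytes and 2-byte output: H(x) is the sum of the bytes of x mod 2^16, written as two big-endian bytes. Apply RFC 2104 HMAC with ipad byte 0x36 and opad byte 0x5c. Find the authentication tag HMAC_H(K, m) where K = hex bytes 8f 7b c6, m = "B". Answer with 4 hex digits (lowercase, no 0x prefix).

0260

Key hex bytes 8f 7b c6 is 3 bytes ≤ B = 4; zero-pad to 4 bytes: K' = 8f 7b c6 00.
K' ⊕ ipad = b9 4d f0 36.  K' ⊕ opad = d3 27 9a 5c.
Inner input = (K'⊕ipad) ∥ m = b9 4d f0 36 ∥ 42.
Inner hash: sum = 185+77+240+54+66 = 622 → 02 6e.
Outer input = (K'⊕opad) ∥ inner = d3 27 9a 5c ∥ 02 6e.
Outer hash (tag): sum = 211+39+154+92+2+110 = 608 → 02 60.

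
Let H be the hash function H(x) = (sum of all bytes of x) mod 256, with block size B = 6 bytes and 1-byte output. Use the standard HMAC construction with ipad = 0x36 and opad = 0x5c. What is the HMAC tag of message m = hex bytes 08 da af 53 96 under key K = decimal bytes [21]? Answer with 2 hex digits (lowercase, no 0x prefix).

Key decimal bytes [21] = 15 is 1 byte ≤ B = 6; zero-pad to 6 bytes: K' = 15 00 00 00 00 00.
K' ⊕ ipad = 23 36 36 36 36 36.  K' ⊕ opad = 49 5c 5c 5c 5c 5c.
Inner input = (K'⊕ipad) ∥ m = 23 36 36 36 36 36 ∥ 08 da af 53 96.
Inner hash: sum = 35+54+54+54+54+54+8+218+175+83+150 = 939; mod 256 = 171 → ab.
Outer input = (K'⊕opad) ∥ inner = 49 5c 5c 5c 5c 5c ∥ ab.
Outer hash (tag): sum = 73+92+92+92+92+92+171 = 704; mod 256 = 192 → c0.

c0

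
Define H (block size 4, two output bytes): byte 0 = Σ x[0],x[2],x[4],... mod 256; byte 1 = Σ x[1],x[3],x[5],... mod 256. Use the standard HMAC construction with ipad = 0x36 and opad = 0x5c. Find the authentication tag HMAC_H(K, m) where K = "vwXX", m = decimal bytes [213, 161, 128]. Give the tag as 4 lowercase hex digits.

Key "vwXX" = 76 77 58 58 is exactly B = 4 bytes: K' = 76 77 58 58.
K' ⊕ ipad = 40 41 6e 6e.  K' ⊕ opad = 2a 2b 04 04.
Inner input = (K'⊕ipad) ∥ m = 40 41 6e 6e ∥ d5 a1 80.
Inner hash: even-index sum = 515 mod 256 = 3; odd-index sum = 336 mod 256 = 80 → 03 50.
Outer input = (K'⊕opad) ∥ inner = 2a 2b 04 04 ∥ 03 50.
Outer hash (tag): even-index sum = 49 mod 256 = 49; odd-index sum = 127 mod 256 = 127 → 31 7f.

317f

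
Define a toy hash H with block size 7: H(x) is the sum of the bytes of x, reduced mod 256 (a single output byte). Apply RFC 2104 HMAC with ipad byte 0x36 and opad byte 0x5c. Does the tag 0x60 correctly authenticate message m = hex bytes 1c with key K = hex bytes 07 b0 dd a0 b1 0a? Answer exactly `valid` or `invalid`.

Key hex bytes 07 b0 dd a0 b1 0a is 6 bytes ≤ B = 7; zero-pad to 7 bytes: K' = 07 b0 dd a0 b1 0a 00.
K' ⊕ ipad = 31 86 eb 96 87 3c 36; K' ⊕ opad = 5b ec 81 fc ed 56 5c.
Inner hash: sum = 49+134+235+150+135+60+54+28 = 845; mod 256 = 77 → 4d.
Outer hash (recomputed tag): sum = 91+236+129+252+237+86+92+77 = 1200; mod 256 = 176 → b0.
Recomputed tag = b0; claimed = 60 → mismatch.

invalid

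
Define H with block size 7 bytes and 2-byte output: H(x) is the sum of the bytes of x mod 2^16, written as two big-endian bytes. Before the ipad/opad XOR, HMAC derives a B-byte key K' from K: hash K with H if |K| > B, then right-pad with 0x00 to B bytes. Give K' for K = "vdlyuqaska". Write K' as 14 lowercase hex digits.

04450000000000

|K| = 10 > B = 7, so first hash the key.
H(K): sum = 118+100+108+121+117+113+97+115+107+97 = 1093 → 04 45.
Zero-pad H(K) = 04 45 to 7 bytes: K' = 04 45 00 00 00 00 00.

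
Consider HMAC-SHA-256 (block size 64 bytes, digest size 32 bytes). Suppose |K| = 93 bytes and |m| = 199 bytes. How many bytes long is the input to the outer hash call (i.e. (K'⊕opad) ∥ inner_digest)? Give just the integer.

96

Key is 93 > 64 bytes, so it is hashed to 32 bytes then zero-padded to 64: |K'| = 64.
Outer input = (K'⊕opad) ∥ H(inner) → 64 + 32 = 96 bytes.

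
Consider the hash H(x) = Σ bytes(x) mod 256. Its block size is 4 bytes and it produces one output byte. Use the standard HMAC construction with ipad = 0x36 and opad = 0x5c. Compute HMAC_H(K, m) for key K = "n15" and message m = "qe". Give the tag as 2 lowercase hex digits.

Key "n15" = 6e 31 35 is 3 bytes ≤ B = 4; zero-pad to 4 bytes: K' = 6e 31 35 00.
K' ⊕ ipad = 58 07 03 36.  K' ⊕ opad = 32 6d 69 5c.
Inner input = (K'⊕ipad) ∥ m = 58 07 03 36 ∥ 71 65.
Inner hash: sum = 88+7+3+54+113+101 = 366; mod 256 = 110 → 6e.
Outer input = (K'⊕opad) ∥ inner = 32 6d 69 5c ∥ 6e.
Outer hash (tag): sum = 50+109+105+92+110 = 466; mod 256 = 210 → d2.

d2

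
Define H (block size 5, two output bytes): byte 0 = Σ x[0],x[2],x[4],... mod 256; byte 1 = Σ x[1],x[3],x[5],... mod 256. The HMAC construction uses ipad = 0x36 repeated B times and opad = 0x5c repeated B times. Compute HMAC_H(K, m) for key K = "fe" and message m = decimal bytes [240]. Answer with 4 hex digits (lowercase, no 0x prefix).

Key "fe" = 66 65 is 2 bytes ≤ B = 5; zero-pad to 5 bytes: K' = 66 65 00 00 00.
K' ⊕ ipad = 50 53 36 36 36.  K' ⊕ opad = 3a 39 5c 5c 5c.
Inner input = (K'⊕ipad) ∥ m = 50 53 36 36 36 ∥ f0.
Inner hash: even-index sum = 188 mod 256 = 188; odd-index sum = 377 mod 256 = 121 → bc 79.
Outer input = (K'⊕opad) ∥ inner = 3a 39 5c 5c 5c ∥ bc 79.
Outer hash (tag): even-index sum = 363 mod 256 = 107; odd-index sum = 337 mod 256 = 81 → 6b 51.

6b51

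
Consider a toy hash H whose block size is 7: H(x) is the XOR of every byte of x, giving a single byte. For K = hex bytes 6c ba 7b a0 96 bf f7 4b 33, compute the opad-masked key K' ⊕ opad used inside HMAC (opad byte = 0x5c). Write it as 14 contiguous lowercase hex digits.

f75c5c5c5c5c5c

Key hex bytes 6c ba 7b a0 96 bf f7 4b 33 is 9 bytes > B = 7, so hash it first: H(key) = ab, then zero-pad to 7 bytes: K' = ab 00 00 00 00 00 00.
XOR each byte with 0x5c: ab⊕5c=f7, 00⊕5c=5c, 00⊕5c=5c, 00⊕5c=5c, 00⊕5c=5c, 00⊕5c=5c, 00⊕5c=5c.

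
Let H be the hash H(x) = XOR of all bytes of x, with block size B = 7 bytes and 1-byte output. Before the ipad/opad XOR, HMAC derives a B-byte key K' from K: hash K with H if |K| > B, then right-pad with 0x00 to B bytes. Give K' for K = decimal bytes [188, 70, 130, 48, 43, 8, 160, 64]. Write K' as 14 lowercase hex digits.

|K| = 8 > B = 7, so first hash the key.
H(K): XOR bc⊕46⊕82⊕30⊕2b⊕08⊕a0⊕40 = 8b.
Zero-pad H(K) = 8b to 7 bytes: K' = 8b 00 00 00 00 00 00.

8b000000000000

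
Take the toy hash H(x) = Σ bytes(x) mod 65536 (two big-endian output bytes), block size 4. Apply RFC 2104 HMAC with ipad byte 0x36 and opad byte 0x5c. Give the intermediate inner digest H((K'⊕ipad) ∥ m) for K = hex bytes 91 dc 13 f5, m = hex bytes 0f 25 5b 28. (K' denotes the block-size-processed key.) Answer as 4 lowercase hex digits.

0330

Key hex bytes 91 dc 13 f5 is exactly B = 4 bytes: K' = 91 dc 13 f5.
K' ⊕ ipad = a7 ea 25 c3.
Inner input = a7 ea 25 c3 ∥ 0f 25 5b 28.
Inner hash: sum = 167+234+37+195+15+37+91+40 = 816 → 03 30.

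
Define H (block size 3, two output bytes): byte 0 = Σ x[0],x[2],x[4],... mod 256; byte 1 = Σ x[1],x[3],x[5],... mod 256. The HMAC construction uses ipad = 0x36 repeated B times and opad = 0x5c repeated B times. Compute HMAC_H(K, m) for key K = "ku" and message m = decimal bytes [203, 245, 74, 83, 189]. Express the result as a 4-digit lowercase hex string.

Key "ku" = 6b 75 is 2 bytes ≤ B = 3; zero-pad to 3 bytes: K' = 6b 75 00.
K' ⊕ ipad = 5d 43 36.  K' ⊕ opad = 37 29 5c.
Inner input = (K'⊕ipad) ∥ m = 5d 43 36 ∥ cb f5 4a 53 bd.
Inner hash: even-index sum = 475 mod 256 = 219; odd-index sum = 533 mod 256 = 21 → db 15.
Outer input = (K'⊕opad) ∥ inner = 37 29 5c ∥ db 15.
Outer hash (tag): even-index sum = 168 mod 256 = 168; odd-index sum = 260 mod 256 = 4 → a8 04.

a804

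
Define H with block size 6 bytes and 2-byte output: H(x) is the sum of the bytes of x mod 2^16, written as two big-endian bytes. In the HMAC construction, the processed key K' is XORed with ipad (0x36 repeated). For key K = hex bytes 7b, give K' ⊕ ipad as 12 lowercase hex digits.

Key hex bytes 7b is 1 byte ≤ B = 6; zero-pad to 6 bytes: K' = 7b 00 00 00 00 00.
XOR each byte with 0x36: 7b⊕36=4d, 00⊕36=36, 00⊕36=36, 00⊕36=36, 00⊕36=36, 00⊕36=36.

4d3636363636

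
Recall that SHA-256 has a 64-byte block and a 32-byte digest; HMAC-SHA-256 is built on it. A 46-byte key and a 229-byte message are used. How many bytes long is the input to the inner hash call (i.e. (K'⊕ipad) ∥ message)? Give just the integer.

Key is 46 ≤ 64 bytes, zero-padded: |K'| = 64.
Inner input = (K'⊕ipad) ∥ m → 64 + 229 = 293 bytes.

293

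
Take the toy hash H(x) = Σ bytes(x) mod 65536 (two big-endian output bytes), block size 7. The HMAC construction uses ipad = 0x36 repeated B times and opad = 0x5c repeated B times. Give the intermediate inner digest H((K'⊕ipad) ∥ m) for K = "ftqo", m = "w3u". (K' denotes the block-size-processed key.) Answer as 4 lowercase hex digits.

02f3

Key "ftqo" = 66 74 71 6f is 4 bytes ≤ B = 7; zero-pad to 7 bytes: K' = 66 74 71 6f 00 00 00.
K' ⊕ ipad = 50 42 47 59 36 36 36.
Inner input = 50 42 47 59 36 36 36 ∥ 77 33 75.
Inner hash: sum = 80+66+71+89+54+54+54+119+51+117 = 755 → 02 f3.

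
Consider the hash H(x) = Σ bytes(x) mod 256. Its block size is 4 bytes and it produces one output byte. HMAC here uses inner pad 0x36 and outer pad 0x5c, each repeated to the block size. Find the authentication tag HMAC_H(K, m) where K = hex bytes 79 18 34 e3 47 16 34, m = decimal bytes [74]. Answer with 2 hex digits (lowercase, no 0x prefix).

Key hex bytes 79 18 34 e3 47 16 34 is 7 bytes > B = 4, so hash it first: H(key) = 39, then zero-pad to 4 bytes: K' = 39 00 00 00.
K' ⊕ ipad = 0f 36 36 36.  K' ⊕ opad = 65 5c 5c 5c.
Inner input = (K'⊕ipad) ∥ m = 0f 36 36 36 ∥ 4a.
Inner hash: sum = 15+54+54+54+74 = 251 → fb.
Outer input = (K'⊕opad) ∥ inner = 65 5c 5c 5c ∥ fb.
Outer hash (tag): sum = 101+92+92+92+251 = 628; mod 256 = 116 → 74.

74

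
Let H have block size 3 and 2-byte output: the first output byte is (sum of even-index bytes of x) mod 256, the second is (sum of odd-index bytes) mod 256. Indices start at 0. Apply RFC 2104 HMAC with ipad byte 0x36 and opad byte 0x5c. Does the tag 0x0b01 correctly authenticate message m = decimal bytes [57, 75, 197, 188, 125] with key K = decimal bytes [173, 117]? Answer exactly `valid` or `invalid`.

valid

Key decimal bytes [173, 117] = ad 75 is 2 bytes ≤ B = 3; zero-pad to 3 bytes: K' = ad 75 00.
K' ⊕ ipad = 9b 43 36; K' ⊕ opad = f1 29 5c.
Inner hash: even-index sum = 472 mod 256 = 216; odd-index sum = 446 mod 256 = 190 → d8 be.
Outer hash (recomputed tag): even-index sum = 523 mod 256 = 11; odd-index sum = 257 mod 256 = 1 → 0b 01.
Recomputed tag = 0b01; claimed = 0b01 → match.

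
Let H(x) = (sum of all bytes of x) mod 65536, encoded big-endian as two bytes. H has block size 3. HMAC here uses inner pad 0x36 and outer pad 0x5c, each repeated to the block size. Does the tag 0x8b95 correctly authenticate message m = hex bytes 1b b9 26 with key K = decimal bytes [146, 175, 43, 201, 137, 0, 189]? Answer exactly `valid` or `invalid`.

Key decimal bytes [146, 175, 43, 201, 137, 0, 189] = 92 af 2b c9 89 00 bd is 7 bytes > B = 3, so hash it first: H(key) = 03 7b, then zero-pad to 3 bytes: K' = 03 7b 00.
K' ⊕ ipad = 35 4d 36; K' ⊕ opad = 5f 27 5c.
Inner hash: sum = 53+77+54+27+185+38 = 434 → 01 b2.
Outer hash (recomputed tag): sum = 95+39+92+1+178 = 405 → 01 95.
Recomputed tag = 0195; claimed = 8b95 → mismatch.

invalid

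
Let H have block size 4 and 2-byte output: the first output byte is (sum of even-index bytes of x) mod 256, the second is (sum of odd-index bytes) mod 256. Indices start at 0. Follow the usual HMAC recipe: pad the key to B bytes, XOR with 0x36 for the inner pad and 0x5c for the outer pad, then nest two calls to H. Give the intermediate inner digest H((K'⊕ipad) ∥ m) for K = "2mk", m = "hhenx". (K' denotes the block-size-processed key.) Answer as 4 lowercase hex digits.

a667

Key "2mk" = 32 6d 6b is 3 bytes ≤ B = 4; zero-pad to 4 bytes: K' = 32 6d 6b 00.
K' ⊕ ipad = 04 5b 5d 36.
Inner input = 04 5b 5d 36 ∥ 68 68 65 6e 78.
Inner hash: even-index sum = 422 mod 256 = 166; odd-index sum = 359 mod 256 = 103 → a6 67.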